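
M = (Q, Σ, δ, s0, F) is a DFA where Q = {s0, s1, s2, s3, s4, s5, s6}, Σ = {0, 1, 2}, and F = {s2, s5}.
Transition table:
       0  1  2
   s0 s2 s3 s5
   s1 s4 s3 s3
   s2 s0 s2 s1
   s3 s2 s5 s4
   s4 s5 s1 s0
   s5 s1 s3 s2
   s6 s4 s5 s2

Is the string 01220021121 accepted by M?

s0 --0--> s2
s2 --1--> s2
s2 --2--> s1
s1 --2--> s3
s3 --0--> s2
s2 --0--> s0
s0 --2--> s5
s5 --1--> s3
s3 --1--> s5
s5 --2--> s2
s2 --1--> s2
End in state s2, which is an accepting state.

accepted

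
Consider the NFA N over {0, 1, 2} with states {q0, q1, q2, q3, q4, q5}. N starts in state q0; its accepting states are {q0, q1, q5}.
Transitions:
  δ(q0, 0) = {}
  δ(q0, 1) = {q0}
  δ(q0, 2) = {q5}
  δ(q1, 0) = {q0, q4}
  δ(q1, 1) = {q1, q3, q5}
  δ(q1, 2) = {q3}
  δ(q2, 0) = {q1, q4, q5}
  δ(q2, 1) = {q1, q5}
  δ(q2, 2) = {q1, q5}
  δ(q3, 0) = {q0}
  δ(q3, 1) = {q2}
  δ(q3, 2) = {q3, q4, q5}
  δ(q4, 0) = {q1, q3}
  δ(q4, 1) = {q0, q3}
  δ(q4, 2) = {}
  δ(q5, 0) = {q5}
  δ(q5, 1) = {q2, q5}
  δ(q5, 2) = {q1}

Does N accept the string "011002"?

Start: {q0}
read 0: {}
The reachable set is empty and stays empty for the remaining 5 symbols.
Reachable ∩ accepting = {} — empty.

rejected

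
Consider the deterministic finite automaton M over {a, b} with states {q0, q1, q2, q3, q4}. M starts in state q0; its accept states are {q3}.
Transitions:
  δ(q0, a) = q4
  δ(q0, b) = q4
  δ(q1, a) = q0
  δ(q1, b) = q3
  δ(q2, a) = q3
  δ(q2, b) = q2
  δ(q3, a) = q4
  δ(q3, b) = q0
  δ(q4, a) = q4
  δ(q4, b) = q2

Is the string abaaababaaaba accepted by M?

q0 --a--> q4
q4 --b--> q2
q2 --a--> q3
q3 --a--> q4
q4 --a--> q4
q4 --b--> q2
q2 --a--> q3
q3 --b--> q0
q0 --a--> q4
q4 --a--> q4
q4 --a--> q4
q4 --b--> q2
q2 --a--> q3
End in state q3, which is an accepting state.

accepted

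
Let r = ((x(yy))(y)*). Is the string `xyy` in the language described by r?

yes

Split as xyy·ε: (x(yy)) matches xyy and (y)* matches ε.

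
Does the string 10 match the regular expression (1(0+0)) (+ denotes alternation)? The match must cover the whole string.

Split as 1·0: 1 matches 1 and (0+0) matches 0.

yes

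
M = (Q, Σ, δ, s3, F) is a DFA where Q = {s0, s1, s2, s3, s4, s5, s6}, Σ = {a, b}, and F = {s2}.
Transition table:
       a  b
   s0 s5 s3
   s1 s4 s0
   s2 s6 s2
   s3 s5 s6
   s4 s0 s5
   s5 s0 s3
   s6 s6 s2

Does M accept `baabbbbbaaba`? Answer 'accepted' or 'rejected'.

s3 --b--> s6
s6 --a--> s6
s6 --a--> s6
s6 --b--> s2
s2 --b--> s2
s2 --b--> s2
s2 --b--> s2
s2 --b--> s2
s2 --a--> s6
s6 --a--> s6
s6 --b--> s2
s2 --a--> s6
End in state s6, which is not an accepting state.

rejected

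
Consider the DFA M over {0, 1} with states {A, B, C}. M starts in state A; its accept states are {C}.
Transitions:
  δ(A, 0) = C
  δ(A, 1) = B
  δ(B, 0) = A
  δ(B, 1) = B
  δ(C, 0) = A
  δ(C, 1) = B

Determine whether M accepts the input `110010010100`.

A --1--> B
B --1--> B
B --0--> A
A --0--> C
C --1--> B
B --0--> A
A --0--> C
C --1--> B
B --0--> A
A --1--> B
B --0--> A
A --0--> C
End in state C, which is an accepting state.

accepted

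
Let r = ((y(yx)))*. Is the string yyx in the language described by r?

Split into 1 piece yyx; each matches (y(yx)).

yes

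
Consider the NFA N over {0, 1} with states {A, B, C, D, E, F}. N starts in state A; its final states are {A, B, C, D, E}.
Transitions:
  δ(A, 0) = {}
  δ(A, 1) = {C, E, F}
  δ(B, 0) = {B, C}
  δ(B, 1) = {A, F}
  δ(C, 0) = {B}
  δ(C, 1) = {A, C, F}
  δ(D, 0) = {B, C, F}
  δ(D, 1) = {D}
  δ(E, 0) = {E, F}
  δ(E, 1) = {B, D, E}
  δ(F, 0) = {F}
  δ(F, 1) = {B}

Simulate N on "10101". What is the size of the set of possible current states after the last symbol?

6

Start: {A}
read 1: {C, E, F}
read 0: {B, E, F}
read 1: {A, B, D, E, F}
read 0: {B, C, E, F}
read 1: {A, B, C, D, E, F}
Final reachable set {A, B, C, D, E, F} has 6 states.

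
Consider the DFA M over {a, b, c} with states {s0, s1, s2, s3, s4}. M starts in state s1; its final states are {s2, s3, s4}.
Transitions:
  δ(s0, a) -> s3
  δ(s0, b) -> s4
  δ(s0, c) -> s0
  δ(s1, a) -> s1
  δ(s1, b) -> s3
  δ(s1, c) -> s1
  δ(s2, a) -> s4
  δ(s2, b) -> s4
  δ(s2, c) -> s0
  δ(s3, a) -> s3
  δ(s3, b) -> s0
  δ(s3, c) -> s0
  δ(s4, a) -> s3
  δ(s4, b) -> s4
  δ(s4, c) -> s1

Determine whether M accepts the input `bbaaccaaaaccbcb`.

accepted

s1 --b--> s3
s3 --b--> s0
s0 --a--> s3
s3 --a--> s3
s3 --c--> s0
s0 --c--> s0
s0 --a--> s3
s3 --a--> s3
s3 --a--> s3
s3 --a--> s3
s3 --c--> s0
s0 --c--> s0
s0 --b--> s4
s4 --c--> s1
s1 --b--> s3
End in state s3, which is an accepting state.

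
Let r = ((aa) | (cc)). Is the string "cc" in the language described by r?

yes

The right alternative (cc) matches cc.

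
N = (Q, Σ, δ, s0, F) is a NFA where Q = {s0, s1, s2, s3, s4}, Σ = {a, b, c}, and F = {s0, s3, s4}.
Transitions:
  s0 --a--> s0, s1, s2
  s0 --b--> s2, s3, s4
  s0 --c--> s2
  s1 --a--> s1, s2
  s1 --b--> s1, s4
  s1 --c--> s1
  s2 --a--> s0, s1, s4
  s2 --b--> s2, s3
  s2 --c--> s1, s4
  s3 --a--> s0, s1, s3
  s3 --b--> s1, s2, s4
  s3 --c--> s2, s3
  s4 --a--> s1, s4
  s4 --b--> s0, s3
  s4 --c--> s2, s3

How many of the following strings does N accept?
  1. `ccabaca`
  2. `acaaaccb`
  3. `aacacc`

`ccabaca`: accepted
`acaaaccb`: accepted
`aacacc`: accepted

3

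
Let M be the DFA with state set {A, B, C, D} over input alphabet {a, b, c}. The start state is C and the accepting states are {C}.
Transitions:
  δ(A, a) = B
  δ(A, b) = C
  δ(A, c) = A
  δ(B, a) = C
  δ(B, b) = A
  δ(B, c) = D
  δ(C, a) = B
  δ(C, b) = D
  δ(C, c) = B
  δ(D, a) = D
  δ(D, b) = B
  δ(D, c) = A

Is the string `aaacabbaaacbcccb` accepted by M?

C --a--> B
B --a--> C
C --a--> B
B --c--> D
D --a--> D
D --b--> B
B --b--> A
A --a--> B
B --a--> C
C --a--> B
B --c--> D
D --b--> B
B --c--> D
D --c--> A
A --c--> A
A --b--> C
End in state C, which is an accepting state.

accepted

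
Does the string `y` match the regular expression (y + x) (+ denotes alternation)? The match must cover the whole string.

The left alternative y matches y.

yes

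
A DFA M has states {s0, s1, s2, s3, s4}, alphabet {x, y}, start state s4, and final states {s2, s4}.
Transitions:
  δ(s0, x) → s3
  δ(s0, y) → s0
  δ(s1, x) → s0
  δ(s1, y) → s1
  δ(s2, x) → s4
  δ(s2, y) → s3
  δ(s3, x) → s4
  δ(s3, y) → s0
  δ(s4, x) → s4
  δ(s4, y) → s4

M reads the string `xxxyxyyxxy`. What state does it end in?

s4 --x--> s4
s4 --x--> s4
s4 --x--> s4
s4 --y--> s4
s4 --x--> s4
s4 --y--> s4
s4 --y--> s4
s4 --x--> s4
s4 --x--> s4
s4 --y--> s4

s4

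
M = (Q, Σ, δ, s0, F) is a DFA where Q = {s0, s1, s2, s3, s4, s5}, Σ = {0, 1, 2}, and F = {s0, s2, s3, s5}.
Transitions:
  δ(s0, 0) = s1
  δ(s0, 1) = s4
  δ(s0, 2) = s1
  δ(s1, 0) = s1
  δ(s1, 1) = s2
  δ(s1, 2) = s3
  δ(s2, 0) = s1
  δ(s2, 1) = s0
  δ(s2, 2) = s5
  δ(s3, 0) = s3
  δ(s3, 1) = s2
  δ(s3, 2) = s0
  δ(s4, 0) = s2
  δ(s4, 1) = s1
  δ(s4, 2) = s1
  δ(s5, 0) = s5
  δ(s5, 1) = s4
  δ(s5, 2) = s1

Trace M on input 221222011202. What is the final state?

s0 --2--> s1
s1 --2--> s3
s3 --1--> s2
s2 --2--> s5
s5 --2--> s1
s1 --2--> s3
s3 --0--> s3
s3 --1--> s2
s2 --1--> s0
s0 --2--> s1
s1 --0--> s1
s1 --2--> s3

s3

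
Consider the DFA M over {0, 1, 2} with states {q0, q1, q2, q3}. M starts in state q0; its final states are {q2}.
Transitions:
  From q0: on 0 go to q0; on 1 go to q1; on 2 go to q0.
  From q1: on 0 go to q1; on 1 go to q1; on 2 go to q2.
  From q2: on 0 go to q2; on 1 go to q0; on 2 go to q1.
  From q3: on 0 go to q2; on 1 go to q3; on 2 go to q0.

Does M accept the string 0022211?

q0 --0--> q0
q0 --0--> q0
q0 --2--> q0
q0 --2--> q0
q0 --2--> q0
q0 --1--> q1
q1 --1--> q1
End in state q1, which is not an accepting state.

rejected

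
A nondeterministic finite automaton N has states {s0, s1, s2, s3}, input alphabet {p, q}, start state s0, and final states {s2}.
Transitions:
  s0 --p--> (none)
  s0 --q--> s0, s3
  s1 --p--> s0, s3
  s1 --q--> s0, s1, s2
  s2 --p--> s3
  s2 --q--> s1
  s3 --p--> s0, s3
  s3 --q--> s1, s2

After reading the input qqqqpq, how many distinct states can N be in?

Start: {s0}
read q: {s0, s3}
read q: {s0, s1, s2, s3}
read q: {s0, s1, s2, s3}
read q: {s0, s1, s2, s3}
read p: {s0, s3}
read q: {s0, s1, s2, s3}
Final reachable set {s0, s1, s2, s3} has 4 states.

4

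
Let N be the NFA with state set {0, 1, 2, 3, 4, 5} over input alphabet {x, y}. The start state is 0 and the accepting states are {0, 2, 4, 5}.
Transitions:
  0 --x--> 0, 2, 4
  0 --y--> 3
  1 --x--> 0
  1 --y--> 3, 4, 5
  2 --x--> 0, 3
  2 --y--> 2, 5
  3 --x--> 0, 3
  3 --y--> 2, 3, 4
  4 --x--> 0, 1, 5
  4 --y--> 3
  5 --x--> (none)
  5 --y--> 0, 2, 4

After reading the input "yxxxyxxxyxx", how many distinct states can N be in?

6

Start: {0}
read y: {3}
read x: {0, 3}
read x: {0, 2, 3, 4}
read x: {0, 1, 2, 3, 4, 5}
read y: {0, 2, 3, 4, 5}
read x: {0, 1, 2, 3, 4, 5}
read x: {0, 1, 2, 3, 4, 5}
read x: {0, 1, 2, 3, 4, 5}
read y: {0, 2, 3, 4, 5}
read x: {0, 1, 2, 3, 4, 5}
read x: {0, 1, 2, 3, 4, 5}
Final reachable set {0, 1, 2, 3, 4, 5} has 6 states.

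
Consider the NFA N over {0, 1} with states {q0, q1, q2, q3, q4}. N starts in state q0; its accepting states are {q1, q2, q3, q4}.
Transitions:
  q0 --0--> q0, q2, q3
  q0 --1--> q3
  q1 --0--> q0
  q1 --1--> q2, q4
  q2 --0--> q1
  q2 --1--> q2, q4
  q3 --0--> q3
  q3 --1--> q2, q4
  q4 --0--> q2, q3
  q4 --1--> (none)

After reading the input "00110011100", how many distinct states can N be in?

Start: {q0}
read 0: {q0, q2, q3}
read 0: {q0, q1, q2, q3}
read 1: {q2, q3, q4}
read 1: {q2, q4}
read 0: {q1, q2, q3}
read 0: {q0, q1, q3}
read 1: {q2, q3, q4}
read 1: {q2, q4}
read 1: {q2, q4}
read 0: {q1, q2, q3}
read 0: {q0, q1, q3}
Final reachable set {q0, q1, q3} has 3 states.

3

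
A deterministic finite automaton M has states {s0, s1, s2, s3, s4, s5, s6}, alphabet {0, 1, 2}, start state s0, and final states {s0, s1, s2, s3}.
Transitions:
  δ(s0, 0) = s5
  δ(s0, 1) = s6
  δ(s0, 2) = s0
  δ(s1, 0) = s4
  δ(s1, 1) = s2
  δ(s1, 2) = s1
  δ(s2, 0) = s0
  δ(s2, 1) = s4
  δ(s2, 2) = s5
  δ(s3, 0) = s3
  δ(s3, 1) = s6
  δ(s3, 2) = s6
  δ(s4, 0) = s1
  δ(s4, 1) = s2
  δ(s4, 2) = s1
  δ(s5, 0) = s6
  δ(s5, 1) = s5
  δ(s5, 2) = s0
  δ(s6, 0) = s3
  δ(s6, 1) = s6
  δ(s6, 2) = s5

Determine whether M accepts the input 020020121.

s0 --0--> s5
s5 --2--> s0
s0 --0--> s5
s5 --0--> s6
s6 --2--> s5
s5 --0--> s6
s6 --1--> s6
s6 --2--> s5
s5 --1--> s5
End in state s5, which is not an accepting state.

rejected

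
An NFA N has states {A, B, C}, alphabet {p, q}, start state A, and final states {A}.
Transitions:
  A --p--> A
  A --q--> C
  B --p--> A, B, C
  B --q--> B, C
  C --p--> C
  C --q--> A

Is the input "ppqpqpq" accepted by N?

rejected

Start: {A}
read p: {A}
read p: {A}
read q: {C}
read p: {C}
read q: {A}
read p: {A}
read q: {C}
Reachable ∩ accepting = {} — empty.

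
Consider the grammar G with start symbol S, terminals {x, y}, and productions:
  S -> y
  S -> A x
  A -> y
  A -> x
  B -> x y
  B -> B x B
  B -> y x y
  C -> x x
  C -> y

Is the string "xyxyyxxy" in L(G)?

no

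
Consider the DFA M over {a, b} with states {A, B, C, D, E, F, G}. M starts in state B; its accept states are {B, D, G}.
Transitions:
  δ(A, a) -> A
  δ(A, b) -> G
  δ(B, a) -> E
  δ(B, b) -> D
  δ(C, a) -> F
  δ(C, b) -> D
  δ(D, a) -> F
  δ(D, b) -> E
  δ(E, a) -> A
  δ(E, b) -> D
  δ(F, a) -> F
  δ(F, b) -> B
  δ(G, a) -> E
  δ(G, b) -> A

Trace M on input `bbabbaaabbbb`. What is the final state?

B --b--> D
D --b--> E
E --a--> A
A --b--> G
G --b--> A
A --a--> A
A --a--> A
A --a--> A
A --b--> G
G --b--> A
A --b--> G
G --b--> A

A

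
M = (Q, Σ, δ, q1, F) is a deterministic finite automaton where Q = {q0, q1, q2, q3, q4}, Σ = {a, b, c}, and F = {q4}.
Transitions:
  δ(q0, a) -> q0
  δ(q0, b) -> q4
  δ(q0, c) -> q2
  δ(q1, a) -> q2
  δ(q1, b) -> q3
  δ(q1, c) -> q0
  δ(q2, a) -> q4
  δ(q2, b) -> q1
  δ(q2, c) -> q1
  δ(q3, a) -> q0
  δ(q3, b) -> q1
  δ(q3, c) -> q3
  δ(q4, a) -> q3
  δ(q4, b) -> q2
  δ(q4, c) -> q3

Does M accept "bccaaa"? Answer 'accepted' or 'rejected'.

q1 --b--> q3
q3 --c--> q3
q3 --c--> q3
q3 --a--> q0
q0 --a--> q0
q0 --a--> q0
End in state q0, which is not an accepting state.

rejected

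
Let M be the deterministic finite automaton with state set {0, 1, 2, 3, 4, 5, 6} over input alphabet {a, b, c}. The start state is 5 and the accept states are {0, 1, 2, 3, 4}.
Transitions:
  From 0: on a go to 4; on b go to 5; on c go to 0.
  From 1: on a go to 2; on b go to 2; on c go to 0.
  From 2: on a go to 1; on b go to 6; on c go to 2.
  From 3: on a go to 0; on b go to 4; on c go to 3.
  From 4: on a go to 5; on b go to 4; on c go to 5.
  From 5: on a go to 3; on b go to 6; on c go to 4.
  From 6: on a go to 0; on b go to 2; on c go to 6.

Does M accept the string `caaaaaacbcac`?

accepted

5 --c--> 4
4 --a--> 5
5 --a--> 3
3 --a--> 0
0 --a--> 4
4 --a--> 5
5 --a--> 3
3 --c--> 3
3 --b--> 4
4 --c--> 5
5 --a--> 3
3 --c--> 3
End in state 3, which is an accepting state.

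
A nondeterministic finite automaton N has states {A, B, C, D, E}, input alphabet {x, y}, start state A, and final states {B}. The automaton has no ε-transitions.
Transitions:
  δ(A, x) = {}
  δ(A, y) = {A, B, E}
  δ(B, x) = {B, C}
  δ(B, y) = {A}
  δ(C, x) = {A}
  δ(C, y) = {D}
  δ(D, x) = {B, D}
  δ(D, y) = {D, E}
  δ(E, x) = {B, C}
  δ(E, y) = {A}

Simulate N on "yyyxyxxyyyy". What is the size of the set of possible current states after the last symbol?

Start: {A}
read y: {A, B, E}
read y: {A, B, E}
read y: {A, B, E}
read x: {B, C}
read y: {A, D}
read x: {B, D}
read x: {B, C, D}
read y: {A, D, E}
read y: {A, B, D, E}
read y: {A, B, D, E}
read y: {A, B, D, E}
Final reachable set {A, B, D, E} has 4 states.

4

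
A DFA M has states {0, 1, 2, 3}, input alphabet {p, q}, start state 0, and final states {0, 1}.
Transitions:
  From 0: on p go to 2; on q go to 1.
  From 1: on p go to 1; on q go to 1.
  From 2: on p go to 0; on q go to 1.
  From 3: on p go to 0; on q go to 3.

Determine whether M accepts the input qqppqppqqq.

0 --q--> 1
1 --q--> 1
1 --p--> 1
1 --p--> 1
1 --q--> 1
1 --p--> 1
1 --p--> 1
1 --q--> 1
1 --q--> 1
1 --q--> 1
End in state 1, which is an accepting state.

accepted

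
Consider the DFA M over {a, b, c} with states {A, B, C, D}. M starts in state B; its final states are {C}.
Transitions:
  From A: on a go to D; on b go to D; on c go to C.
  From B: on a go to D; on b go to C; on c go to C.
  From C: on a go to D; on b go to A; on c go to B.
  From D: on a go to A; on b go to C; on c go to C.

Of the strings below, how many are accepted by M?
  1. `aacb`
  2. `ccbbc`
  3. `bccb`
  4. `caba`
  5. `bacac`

2

`aacb`: rejected
`ccbbc`: accepted
`bccb`: rejected
`caba`: rejected
`bacac`: accepted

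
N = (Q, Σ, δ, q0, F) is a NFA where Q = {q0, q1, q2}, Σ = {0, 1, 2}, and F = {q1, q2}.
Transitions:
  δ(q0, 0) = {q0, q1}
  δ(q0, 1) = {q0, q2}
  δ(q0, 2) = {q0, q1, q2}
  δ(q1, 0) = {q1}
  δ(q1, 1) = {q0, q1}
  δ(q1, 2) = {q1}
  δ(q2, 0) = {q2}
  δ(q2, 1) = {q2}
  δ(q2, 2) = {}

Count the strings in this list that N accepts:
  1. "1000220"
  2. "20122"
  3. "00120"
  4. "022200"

4

"1000220": accepted
"20122": accepted
"00120": accepted
"022200": accepted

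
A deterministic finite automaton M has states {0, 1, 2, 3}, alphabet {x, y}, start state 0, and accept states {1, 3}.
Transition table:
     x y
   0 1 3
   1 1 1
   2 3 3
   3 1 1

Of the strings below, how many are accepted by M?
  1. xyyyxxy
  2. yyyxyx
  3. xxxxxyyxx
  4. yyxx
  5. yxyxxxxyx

xyyyxxy: accepted
yyyxyx: accepted
xxxxxyyxx: accepted
yyxx: accepted
yxyxxxxyx: accepted

5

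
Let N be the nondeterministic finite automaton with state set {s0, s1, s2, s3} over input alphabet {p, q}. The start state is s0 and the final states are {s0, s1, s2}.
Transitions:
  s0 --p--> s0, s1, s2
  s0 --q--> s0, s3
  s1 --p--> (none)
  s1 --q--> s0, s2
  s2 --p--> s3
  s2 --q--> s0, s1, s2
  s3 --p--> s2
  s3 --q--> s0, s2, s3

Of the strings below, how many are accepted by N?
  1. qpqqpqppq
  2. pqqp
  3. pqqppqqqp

qpqqpqppq: accepted
pqqp: accepted
pqqppqqqp: accepted

3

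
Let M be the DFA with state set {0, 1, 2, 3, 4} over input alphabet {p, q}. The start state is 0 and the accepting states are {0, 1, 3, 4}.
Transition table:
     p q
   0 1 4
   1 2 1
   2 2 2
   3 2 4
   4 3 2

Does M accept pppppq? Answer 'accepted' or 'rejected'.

rejected

0 --p--> 1
1 --p--> 2
2 --p--> 2
2 --p--> 2
2 --p--> 2
2 --q--> 2
End in state 2, which is not an accepting state.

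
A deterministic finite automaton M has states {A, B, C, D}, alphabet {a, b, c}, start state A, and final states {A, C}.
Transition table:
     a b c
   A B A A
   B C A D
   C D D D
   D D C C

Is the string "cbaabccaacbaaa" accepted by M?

rejected

A --c--> A
A --b--> A
A --a--> B
B --a--> C
C --b--> D
D --c--> C
C --c--> D
D --a--> D
D --a--> D
D --c--> C
C --b--> D
D --a--> D
D --a--> D
D --a--> D
End in state D, which is not an accepting state.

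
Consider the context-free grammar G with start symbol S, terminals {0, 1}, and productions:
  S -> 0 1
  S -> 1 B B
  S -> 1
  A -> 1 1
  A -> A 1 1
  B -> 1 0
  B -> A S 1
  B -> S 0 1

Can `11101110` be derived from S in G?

S ⇒ 1BB ⇒ 1AS1B ⇒ 111S1B ⇒ 111011B ⇒ 11101110

yes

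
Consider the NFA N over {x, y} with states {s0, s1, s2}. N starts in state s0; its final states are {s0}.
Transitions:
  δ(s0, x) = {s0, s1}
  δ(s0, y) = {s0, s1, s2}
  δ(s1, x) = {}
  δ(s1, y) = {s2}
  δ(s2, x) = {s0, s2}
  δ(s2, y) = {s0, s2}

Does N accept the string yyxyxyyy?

Start: {s0}
read y: {s0, s1, s2}
read y: {s0, s1, s2}
read x: {s0, s1, s2}
read y: {s0, s1, s2}
read x: {s0, s1, s2}
read y: {s0, s1, s2}
read y: {s0, s1, s2}
read y: {s0, s1, s2}
Reachable ∩ accepting = {s0} — nonempty.

accepted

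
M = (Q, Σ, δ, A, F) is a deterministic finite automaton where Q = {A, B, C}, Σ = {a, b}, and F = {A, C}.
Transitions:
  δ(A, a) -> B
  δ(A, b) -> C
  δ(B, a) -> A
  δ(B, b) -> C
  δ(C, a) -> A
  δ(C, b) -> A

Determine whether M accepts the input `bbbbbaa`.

A --b--> C
C --b--> A
A --b--> C
C --b--> A
A --b--> C
C --a--> A
A --a--> B
End in state B, which is not an accepting state.

rejected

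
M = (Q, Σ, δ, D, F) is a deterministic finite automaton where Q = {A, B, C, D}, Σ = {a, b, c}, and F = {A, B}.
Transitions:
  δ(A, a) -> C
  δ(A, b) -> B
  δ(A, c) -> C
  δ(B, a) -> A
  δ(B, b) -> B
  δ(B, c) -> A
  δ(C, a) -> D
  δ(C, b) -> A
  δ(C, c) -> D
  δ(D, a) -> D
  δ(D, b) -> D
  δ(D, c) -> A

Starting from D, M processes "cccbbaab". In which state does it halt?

D --c--> A
A --c--> C
C --c--> D
D --b--> D
D --b--> D
D --a--> D
D --a--> D
D --b--> D

D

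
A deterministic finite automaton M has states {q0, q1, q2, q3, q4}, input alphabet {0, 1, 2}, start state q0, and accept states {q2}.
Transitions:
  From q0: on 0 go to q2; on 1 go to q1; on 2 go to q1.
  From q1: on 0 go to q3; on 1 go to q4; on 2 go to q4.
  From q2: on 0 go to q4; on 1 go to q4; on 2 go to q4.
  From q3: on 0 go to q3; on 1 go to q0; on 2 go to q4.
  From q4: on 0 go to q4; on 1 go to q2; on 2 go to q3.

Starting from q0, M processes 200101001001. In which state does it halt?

q0 --2--> q1
q1 --0--> q3
q3 --0--> q3
q3 --1--> q0
q0 --0--> q2
q2 --1--> q4
q4 --0--> q4
q4 --0--> q4
q4 --1--> q2
q2 --0--> q4
q4 --0--> q4
q4 --1--> q2

q2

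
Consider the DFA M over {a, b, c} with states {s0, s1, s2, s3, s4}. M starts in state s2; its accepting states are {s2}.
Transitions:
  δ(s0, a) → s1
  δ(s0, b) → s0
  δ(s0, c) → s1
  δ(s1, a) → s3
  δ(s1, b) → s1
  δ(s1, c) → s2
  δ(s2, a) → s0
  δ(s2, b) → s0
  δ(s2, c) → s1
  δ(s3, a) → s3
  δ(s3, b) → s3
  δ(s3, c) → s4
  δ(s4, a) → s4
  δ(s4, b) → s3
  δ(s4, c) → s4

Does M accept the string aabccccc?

accepted

s2 --a--> s0
s0 --a--> s1
s1 --b--> s1
s1 --c--> s2
s2 --c--> s1
s1 --c--> s2
s2 --c--> s1
s1 --c--> s2
End in state s2, which is an accepting state.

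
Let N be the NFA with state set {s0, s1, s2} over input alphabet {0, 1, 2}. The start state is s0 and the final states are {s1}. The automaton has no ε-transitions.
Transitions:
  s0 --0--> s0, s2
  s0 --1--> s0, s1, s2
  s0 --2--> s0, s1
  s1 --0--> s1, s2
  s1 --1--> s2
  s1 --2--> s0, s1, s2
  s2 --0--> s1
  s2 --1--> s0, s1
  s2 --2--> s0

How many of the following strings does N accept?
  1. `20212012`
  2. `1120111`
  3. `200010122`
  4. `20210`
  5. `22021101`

`20212012`: accepted
`1120111`: accepted
`200010122`: accepted
`20210`: accepted
`22021101`: accepted

5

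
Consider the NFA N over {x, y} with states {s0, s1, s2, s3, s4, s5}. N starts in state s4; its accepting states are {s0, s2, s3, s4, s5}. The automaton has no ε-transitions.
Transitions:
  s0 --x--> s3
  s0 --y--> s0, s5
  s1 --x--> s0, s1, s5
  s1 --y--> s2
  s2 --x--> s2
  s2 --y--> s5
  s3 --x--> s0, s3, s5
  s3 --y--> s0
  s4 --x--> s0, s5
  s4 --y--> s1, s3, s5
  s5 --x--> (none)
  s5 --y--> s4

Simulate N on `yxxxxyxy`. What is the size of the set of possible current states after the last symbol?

Start: {s4}
read y: {s1, s3, s5}
read x: {s0, s1, s3, s5}
read x: {s0, s1, s3, s5}
read x: {s0, s1, s3, s5}
read x: {s0, s1, s3, s5}
read y: {s0, s2, s4, s5}
read x: {s0, s2, s3, s5}
read y: {s0, s4, s5}
Final reachable set {s0, s4, s5} has 3 states.

3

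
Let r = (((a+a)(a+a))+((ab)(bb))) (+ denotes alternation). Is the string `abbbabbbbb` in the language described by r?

Neither ((a+a)(a+a)) nor ((ab)(bb)) matches abbbabbbbb.

no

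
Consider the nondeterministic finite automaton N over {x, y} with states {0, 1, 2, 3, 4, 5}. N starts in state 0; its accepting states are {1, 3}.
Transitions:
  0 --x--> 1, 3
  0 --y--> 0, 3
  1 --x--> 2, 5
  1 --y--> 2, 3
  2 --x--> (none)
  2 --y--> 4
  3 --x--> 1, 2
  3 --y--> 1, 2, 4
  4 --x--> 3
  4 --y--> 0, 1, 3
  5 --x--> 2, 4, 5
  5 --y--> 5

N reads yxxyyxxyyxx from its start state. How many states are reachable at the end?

5

Start: {0}
read y: {0, 3}
read x: {1, 2, 3}
read x: {1, 2, 5}
read y: {2, 3, 4, 5}
read y: {0, 1, 2, 3, 4, 5}
read x: {1, 2, 3, 4, 5}
read x: {1, 2, 3, 4, 5}
read y: {0, 1, 2, 3, 4, 5}
read y: {0, 1, 2, 3, 4, 5}
read x: {1, 2, 3, 4, 5}
read x: {1, 2, 3, 4, 5}
Final reachable set {1, 2, 3, 4, 5} has 5 states.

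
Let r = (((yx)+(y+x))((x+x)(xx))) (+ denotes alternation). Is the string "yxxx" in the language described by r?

Split as y·xxx: ((yx)+(y+x)) matches y and ((x+x)(xx)) matches xxx.

yes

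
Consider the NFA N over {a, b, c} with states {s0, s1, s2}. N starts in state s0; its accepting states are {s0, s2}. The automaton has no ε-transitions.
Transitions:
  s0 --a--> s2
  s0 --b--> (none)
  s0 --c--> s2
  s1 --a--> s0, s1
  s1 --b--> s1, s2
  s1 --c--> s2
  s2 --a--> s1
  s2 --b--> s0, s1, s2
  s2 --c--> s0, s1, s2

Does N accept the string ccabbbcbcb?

Start: {s0}
read c: {s2}
read c: {s0, s1, s2}
read a: {s0, s1, s2}
read b: {s0, s1, s2}
read b: {s0, s1, s2}
read b: {s0, s1, s2}
read c: {s0, s1, s2}
read b: {s0, s1, s2}
read c: {s0, s1, s2}
read b: {s0, s1, s2}
Reachable ∩ accepting = {s0, s2} — nonempty.

accepted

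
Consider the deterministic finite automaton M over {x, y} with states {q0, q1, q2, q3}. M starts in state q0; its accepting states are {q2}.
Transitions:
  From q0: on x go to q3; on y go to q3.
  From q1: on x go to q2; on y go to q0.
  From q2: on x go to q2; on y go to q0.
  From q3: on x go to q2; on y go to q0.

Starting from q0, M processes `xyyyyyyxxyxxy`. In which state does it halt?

q0 --x--> q3
q3 --y--> q0
q0 --y--> q3
q3 --y--> q0
q0 --y--> q3
q3 --y--> q0
q0 --y--> q3
q3 --x--> q2
q2 --x--> q2
q2 --y--> q0
q0 --x--> q3
q3 --x--> q2
q2 --y--> q0

q0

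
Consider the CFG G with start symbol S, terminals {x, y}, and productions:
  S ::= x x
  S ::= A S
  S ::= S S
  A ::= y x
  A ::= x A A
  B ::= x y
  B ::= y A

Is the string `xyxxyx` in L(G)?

no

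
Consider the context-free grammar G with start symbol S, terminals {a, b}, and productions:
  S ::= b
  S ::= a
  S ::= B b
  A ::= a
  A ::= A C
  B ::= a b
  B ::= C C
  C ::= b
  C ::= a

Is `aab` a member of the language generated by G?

yes

S ⇒ Bb ⇒ CCb ⇒ aCb ⇒ aab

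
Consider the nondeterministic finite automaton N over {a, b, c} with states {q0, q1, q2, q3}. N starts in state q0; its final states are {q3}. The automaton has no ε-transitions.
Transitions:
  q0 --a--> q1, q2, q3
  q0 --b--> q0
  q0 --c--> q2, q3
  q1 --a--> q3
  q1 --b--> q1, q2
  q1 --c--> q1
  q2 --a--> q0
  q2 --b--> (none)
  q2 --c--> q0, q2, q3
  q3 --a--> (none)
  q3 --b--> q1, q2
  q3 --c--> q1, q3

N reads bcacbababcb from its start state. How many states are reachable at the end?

Start: {q0}
read b: {q0}
read c: {q2, q3}
read a: {q0}
read c: {q2, q3}
read b: {q1, q2}
read a: {q0, q3}
read b: {q0, q1, q2}
read a: {q0, q1, q2, q3}
read b: {q0, q1, q2}
read c: {q0, q1, q2, q3}
read b: {q0, q1, q2}
Final reachable set {q0, q1, q2} has 3 states.

3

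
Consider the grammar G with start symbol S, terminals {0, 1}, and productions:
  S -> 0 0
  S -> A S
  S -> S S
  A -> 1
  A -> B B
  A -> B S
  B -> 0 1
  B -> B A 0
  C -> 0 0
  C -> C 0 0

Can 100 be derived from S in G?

S ⇒ AS ⇒ 1S ⇒ 100

yes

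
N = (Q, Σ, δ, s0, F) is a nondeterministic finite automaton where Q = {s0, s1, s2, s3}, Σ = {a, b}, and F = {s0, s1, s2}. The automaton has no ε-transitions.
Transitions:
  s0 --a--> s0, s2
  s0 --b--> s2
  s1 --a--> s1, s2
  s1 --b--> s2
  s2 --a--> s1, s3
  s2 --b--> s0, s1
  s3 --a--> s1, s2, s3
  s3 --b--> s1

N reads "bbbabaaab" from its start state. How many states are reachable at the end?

3

Start: {s0}
read b: {s2}
read b: {s0, s1}
read b: {s2}
read a: {s1, s3}
read b: {s1, s2}
read a: {s1, s2, s3}
read a: {s1, s2, s3}
read a: {s1, s2, s3}
read b: {s0, s1, s2}
Final reachable set {s0, s1, s2} has 3 states.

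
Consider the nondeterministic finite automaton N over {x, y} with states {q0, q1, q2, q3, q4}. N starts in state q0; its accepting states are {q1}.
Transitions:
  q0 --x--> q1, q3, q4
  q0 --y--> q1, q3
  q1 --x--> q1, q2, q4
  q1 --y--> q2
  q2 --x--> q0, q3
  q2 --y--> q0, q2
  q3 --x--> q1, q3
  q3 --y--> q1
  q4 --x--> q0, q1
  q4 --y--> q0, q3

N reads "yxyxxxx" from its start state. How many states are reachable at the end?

Start: {q0}
read y: {q1, q3}
read x: {q1, q2, q3, q4}
read y: {q0, q1, q2, q3}
read x: {q0, q1, q2, q3, q4}
read x: {q0, q1, q2, q3, q4}
read x: {q0, q1, q2, q3, q4}
read x: {q0, q1, q2, q3, q4}
Final reachable set {q0, q1, q2, q3, q4} has 5 states.

5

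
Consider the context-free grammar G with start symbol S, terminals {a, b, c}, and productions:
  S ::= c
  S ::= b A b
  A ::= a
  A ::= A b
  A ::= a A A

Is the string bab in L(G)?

yes

S ⇒ bAb ⇒ bab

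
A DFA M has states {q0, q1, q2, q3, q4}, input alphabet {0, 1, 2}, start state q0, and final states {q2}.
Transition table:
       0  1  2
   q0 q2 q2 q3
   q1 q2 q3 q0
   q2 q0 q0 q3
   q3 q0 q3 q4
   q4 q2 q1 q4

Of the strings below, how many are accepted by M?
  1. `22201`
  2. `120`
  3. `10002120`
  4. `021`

`22201`: rejected
`120`: rejected
`10002120`: accepted
`021`: rejected

1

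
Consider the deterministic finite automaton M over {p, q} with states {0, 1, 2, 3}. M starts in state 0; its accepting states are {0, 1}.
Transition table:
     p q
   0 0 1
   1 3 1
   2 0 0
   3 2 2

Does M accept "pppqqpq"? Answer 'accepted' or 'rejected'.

0 --p--> 0
0 --p--> 0
0 --p--> 0
0 --q--> 1
1 --q--> 1
1 --p--> 3
3 --q--> 2
End in state 2, which is not an accepting state.

rejected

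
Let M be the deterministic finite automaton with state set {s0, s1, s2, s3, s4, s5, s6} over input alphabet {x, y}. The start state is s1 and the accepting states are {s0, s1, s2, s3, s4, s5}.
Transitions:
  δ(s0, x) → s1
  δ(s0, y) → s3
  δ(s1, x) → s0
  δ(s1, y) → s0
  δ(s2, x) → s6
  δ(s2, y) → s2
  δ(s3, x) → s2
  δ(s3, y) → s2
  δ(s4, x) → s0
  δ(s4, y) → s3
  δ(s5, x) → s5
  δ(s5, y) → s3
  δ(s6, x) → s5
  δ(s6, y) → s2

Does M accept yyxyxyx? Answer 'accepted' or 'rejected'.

rejected

s1 --y--> s0
s0 --y--> s3
s3 --x--> s2
s2 --y--> s2
s2 --x--> s6
s6 --y--> s2
s2 --x--> s6
End in state s6, which is not an accepting state.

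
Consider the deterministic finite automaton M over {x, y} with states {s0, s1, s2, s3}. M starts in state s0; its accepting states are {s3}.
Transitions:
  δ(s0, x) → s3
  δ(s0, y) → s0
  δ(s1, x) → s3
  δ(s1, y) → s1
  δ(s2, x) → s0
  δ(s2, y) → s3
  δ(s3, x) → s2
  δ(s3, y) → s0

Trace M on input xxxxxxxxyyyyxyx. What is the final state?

s0 --x--> s3
s3 --x--> s2
s2 --x--> s0
s0 --x--> s3
s3 --x--> s2
s2 --x--> s0
s0 --x--> s3
s3 --x--> s2
s2 --y--> s3
s3 --y--> s0
s0 --y--> s0
s0 --y--> s0
s0 --x--> s3
s3 --y--> s0
s0 --x--> s3

s3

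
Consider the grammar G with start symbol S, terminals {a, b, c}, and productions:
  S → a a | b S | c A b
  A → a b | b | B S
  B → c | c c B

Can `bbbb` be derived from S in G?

no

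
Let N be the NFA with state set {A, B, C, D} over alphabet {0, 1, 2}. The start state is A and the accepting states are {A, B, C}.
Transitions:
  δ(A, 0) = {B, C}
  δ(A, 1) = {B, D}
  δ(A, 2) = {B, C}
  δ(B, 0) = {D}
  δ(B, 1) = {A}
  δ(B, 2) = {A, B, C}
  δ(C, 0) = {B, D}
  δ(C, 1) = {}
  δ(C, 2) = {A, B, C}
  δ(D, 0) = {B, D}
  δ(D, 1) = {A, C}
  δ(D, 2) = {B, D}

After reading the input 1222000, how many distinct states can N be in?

Start: {A}
read 1: {B, D}
read 2: {A, B, C, D}
read 2: {A, B, C, D}
read 2: {A, B, C, D}
read 0: {B, C, D}
read 0: {B, D}
read 0: {B, D}
Final reachable set {B, D} has 2 states.

2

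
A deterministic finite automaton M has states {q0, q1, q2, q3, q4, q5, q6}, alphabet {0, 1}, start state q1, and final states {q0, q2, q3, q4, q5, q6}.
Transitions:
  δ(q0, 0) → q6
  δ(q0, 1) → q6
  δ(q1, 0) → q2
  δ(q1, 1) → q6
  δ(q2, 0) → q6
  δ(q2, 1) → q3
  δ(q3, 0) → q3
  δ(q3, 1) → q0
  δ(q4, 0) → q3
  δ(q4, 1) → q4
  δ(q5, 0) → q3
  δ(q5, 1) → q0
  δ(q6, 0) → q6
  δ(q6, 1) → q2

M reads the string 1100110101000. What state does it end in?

q1 --1--> q6
q6 --1--> q2
q2 --0--> q6
q6 --0--> q6
q6 --1--> q2
q2 --1--> q3
q3 --0--> q3
q3 --1--> q0
q0 --0--> q6
q6 --1--> q2
q2 --0--> q6
q6 --0--> q6
q6 --0--> q6

q6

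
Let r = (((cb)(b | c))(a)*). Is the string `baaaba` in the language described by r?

no

No split of baaaba into u·v has ((cb)(b|c)) matching u and (a)* matching v.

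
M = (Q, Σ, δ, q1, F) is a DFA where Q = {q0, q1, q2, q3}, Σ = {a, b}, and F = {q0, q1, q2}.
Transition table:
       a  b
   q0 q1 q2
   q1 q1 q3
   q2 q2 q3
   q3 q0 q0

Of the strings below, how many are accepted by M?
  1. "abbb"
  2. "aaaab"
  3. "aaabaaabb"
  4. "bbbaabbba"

3

"abbb": accepted
"aaaab": rejected
"aaabaaabb": accepted
"bbbaabbba": accepted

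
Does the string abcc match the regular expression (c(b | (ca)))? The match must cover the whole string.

No split of abcc into u·v has c matching u and (b|(ca)) matching v.

no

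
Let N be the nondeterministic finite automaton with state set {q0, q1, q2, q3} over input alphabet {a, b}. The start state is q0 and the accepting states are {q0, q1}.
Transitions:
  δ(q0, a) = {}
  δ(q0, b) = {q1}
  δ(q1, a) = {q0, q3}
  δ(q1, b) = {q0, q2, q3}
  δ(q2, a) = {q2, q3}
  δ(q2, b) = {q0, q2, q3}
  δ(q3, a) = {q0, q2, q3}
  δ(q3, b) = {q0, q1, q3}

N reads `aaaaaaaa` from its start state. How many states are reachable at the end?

Start: {q0}
read a: {}
The reachable set is empty and stays empty for the remaining 7 symbols.
Final reachable set {} has 0 states.

0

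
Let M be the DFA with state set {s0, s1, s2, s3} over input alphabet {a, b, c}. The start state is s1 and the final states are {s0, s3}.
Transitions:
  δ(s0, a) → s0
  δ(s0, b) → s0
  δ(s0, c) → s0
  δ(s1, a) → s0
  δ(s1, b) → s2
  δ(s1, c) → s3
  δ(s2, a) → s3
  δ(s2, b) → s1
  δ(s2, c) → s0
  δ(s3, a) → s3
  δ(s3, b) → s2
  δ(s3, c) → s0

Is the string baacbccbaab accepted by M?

accepted

s1 --b--> s2
s2 --a--> s3
s3 --a--> s3
s3 --c--> s0
s0 --b--> s0
s0 --c--> s0
s0 --c--> s0
s0 --b--> s0
s0 --a--> s0
s0 --a--> s0
s0 --b--> s0
End in state s0, which is an accepting state.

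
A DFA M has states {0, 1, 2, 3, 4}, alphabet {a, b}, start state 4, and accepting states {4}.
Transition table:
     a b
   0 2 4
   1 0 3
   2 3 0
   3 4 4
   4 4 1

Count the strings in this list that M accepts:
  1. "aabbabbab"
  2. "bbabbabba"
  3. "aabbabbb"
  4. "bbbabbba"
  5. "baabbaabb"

"aabbabbab": rejected
"bbabbabba": accepted
"aabbabbb": accepted
"bbbabbba": accepted
"baabbaabb": rejected

3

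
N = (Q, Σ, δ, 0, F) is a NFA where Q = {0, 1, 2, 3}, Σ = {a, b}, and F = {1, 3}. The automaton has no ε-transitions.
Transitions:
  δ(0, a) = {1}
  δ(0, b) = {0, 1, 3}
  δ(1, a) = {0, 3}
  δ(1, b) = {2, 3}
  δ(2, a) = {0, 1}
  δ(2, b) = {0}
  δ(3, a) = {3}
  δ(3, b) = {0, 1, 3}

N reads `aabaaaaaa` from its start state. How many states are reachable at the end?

3

Start: {0}
read a: {1}
read a: {0, 3}
read b: {0, 1, 3}
read a: {0, 1, 3}
read a: {0, 1, 3}
read a: {0, 1, 3}
read a: {0, 1, 3}
read a: {0, 1, 3}
read a: {0, 1, 3}
Final reachable set {0, 1, 3} has 3 states.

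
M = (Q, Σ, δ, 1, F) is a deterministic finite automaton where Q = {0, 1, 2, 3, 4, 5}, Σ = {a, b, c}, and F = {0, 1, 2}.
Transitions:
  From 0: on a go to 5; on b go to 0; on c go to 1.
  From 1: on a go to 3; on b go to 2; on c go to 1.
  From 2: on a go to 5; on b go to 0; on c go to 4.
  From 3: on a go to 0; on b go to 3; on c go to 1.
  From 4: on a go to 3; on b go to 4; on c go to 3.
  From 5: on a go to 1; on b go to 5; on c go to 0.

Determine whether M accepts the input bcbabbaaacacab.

rejected

1 --b--> 2
2 --c--> 4
4 --b--> 4
4 --a--> 3
3 --b--> 3
3 --b--> 3
3 --a--> 0
0 --a--> 5
5 --a--> 1
1 --c--> 1
1 --a--> 3
3 --c--> 1
1 --a--> 3
3 --b--> 3
End in state 3, which is not an accepting state.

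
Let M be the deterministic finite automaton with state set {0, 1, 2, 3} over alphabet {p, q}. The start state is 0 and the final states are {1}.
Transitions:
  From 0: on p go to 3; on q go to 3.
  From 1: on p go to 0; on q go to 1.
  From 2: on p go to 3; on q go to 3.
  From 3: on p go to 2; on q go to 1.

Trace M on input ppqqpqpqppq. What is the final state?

0 --p--> 3
3 --p--> 2
2 --q--> 3
3 --q--> 1
1 --p--> 0
0 --q--> 3
3 --p--> 2
2 --q--> 3
3 --p--> 2
2 --p--> 3
3 --q--> 1

1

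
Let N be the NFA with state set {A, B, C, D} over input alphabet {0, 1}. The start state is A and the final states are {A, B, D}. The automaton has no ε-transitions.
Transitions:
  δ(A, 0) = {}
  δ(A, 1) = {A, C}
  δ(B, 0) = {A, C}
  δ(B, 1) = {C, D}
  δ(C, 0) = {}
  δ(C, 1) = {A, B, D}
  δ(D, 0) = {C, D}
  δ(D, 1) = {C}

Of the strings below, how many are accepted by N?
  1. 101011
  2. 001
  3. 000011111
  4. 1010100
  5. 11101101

101011: rejected
001: rejected
000011111: rejected
1010100: rejected
11101101: accepted

1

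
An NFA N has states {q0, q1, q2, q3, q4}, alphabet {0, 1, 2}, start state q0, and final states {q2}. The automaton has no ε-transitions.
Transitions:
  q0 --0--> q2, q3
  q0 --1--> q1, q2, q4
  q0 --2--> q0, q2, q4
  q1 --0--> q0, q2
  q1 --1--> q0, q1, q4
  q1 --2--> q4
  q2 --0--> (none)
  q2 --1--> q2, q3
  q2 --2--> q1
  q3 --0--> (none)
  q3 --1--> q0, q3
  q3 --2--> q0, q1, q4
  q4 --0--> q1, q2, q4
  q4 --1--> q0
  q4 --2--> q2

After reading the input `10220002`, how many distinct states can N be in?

Start: {q0}
read 1: {q1, q2, q4}
read 0: {q0, q1, q2, q4}
read 2: {q0, q1, q2, q4}
read 2: {q0, q1, q2, q4}
read 0: {q0, q1, q2, q3, q4}
read 0: {q0, q1, q2, q3, q4}
read 0: {q0, q1, q2, q3, q4}
read 2: {q0, q1, q2, q4}
Final reachable set {q0, q1, q2, q4} has 4 states.

4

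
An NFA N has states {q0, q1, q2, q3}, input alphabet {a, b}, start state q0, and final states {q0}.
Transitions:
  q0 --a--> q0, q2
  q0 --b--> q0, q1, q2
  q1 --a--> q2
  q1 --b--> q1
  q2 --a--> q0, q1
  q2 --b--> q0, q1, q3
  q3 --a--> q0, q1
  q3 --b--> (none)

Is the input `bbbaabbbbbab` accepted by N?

Start: {q0}
read b: {q0, q1, q2}
read b: {q0, q1, q2, q3}
read b: {q0, q1, q2, q3}
read a: {q0, q1, q2}
read a: {q0, q1, q2}
read b: {q0, q1, q2, q3}
read b: {q0, q1, q2, q3}
read b: {q0, q1, q2, q3}
read b: {q0, q1, q2, q3}
read b: {q0, q1, q2, q3}
read a: {q0, q1, q2}
read b: {q0, q1, q2, q3}
Reachable ∩ accepting = {q0} — nonempty.

accepted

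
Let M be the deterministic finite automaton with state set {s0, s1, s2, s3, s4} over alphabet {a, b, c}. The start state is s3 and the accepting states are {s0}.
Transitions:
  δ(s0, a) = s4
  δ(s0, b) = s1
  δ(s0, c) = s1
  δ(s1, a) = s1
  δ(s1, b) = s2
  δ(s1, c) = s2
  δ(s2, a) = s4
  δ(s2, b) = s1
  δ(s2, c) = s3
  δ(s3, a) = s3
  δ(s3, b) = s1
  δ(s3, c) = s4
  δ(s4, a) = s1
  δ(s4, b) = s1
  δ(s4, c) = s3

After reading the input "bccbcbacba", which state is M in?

s3 --b--> s1
s1 --c--> s2
s2 --c--> s3
s3 --b--> s1
s1 --c--> s2
s2 --b--> s1
s1 --a--> s1
s1 --c--> s2
s2 --b--> s1
s1 --a--> s1

s1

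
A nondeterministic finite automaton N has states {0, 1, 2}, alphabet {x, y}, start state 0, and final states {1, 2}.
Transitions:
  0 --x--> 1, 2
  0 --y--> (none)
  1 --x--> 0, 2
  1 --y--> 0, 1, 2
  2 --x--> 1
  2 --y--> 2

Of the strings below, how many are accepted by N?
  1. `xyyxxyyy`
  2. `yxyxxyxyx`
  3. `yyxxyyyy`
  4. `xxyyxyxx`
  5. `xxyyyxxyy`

3

`xyyxxyyy`: accepted
`yxyxxyxyx`: rejected
`yyxxyyyy`: rejected
`xxyyxyxx`: accepted
`xxyyyxxyy`: accepted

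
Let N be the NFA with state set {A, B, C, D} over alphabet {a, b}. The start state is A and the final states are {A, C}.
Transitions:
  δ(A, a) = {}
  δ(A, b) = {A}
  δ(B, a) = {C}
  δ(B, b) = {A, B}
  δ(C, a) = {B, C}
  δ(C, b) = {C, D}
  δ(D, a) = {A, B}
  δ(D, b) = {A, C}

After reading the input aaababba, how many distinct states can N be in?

0

Start: {A}
read a: {}
The reachable set is empty and stays empty for the remaining 7 symbols.
Final reachable set {} has 0 states.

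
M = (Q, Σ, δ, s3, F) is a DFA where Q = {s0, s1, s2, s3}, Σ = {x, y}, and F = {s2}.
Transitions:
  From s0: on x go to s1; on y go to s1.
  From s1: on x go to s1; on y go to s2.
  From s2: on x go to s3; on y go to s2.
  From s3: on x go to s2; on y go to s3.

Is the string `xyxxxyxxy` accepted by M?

rejected

s3 --x--> s2
s2 --y--> s2
s2 --x--> s3
s3 --x--> s2
s2 --x--> s3
s3 --y--> s3
s3 --x--> s2
s2 --x--> s3
s3 --y--> s3
End in state s3, which is not an accepting state.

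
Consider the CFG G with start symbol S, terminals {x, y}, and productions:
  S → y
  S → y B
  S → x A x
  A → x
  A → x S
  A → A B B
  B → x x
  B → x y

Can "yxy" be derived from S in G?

yes

S ⇒ yB ⇒ yxy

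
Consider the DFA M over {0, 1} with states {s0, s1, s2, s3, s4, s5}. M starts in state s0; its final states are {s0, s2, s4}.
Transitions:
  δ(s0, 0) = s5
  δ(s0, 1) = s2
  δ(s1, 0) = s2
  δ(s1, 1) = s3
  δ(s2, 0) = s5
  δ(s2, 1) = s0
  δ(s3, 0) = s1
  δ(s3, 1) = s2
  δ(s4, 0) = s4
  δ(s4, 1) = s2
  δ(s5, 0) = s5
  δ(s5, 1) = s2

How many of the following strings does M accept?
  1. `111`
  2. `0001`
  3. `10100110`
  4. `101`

3

`111`: accepted
`0001`: accepted
`10100110`: rejected
`101`: accepted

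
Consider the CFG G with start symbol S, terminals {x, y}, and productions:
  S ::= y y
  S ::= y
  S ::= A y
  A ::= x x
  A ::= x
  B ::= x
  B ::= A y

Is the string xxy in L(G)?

S ⇒ Ay ⇒ xxy

yes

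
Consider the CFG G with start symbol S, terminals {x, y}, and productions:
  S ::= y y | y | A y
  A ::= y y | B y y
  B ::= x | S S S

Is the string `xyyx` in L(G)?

no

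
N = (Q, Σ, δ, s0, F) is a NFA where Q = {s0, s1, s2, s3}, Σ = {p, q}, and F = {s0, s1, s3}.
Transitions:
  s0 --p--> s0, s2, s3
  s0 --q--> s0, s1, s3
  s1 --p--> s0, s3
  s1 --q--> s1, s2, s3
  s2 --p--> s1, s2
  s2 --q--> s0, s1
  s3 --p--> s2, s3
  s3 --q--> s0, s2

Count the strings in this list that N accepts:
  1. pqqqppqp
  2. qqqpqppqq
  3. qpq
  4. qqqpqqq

pqqqppqp: accepted
qqqpqppqq: accepted
qpq: accepted
qqqpqqq: accepted

4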